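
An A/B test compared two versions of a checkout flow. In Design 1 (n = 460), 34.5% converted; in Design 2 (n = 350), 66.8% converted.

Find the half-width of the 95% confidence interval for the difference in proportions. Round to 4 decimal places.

The two standard errors are √(0.3450×0.6550/460) = 0.02216 and √(0.6680×0.3320/350) = 0.02517.
Because the samples are independent, SE_diff = √(0.02216² + 0.02517²) = 0.03353.
Using z* = 1.960 for 95%, ME = 1.960 × 0.03353 = 0.06572.

0.0657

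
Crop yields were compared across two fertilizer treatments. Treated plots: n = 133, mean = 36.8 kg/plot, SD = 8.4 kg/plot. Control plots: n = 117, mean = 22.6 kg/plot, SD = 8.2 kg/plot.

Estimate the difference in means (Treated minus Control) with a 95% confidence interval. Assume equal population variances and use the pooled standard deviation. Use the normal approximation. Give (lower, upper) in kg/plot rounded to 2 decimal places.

(12.14, 16.26)

s_p = √[((n₁−1)s₁² + (n₂−1)s₂²)/(n₁+n₂−2)] = √[(132·8.4² + 116·8.2²)/248] = 8.3071.
SE = 8.3071·√(1/133 + 1/117) = 1.0529.
With z* = 1.960, margin = 1.960 × 1.0529 = 2.0637.
x̄₁ − x̄₂ = 36.8 − 22.6 = 14.2000; interval 14.2000 ± 2.0637 = (12.14, 16.26).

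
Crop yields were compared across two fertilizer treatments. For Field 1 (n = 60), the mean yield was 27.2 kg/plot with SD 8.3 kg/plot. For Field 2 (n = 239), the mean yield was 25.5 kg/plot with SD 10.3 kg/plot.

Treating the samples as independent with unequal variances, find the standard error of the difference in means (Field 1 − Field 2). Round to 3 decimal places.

Standard errors of each mean: 8.3/√60 = 1.0715 and 10.3/√239 = 0.6663.
SE(x̄₁ − x̄₂) = √(1.0715² + 0.6663²) = 1.2618 for independent samples with unequal variances.

1.262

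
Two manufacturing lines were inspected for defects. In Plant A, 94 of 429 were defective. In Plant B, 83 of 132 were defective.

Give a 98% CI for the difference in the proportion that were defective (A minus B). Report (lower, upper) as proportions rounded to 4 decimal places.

p̂₁ = 94/429 = 0.2191 and p̂₂ = 83/132 = 0.6288.
SE₁ = √(p̂₁(1−p̂₁)/n₁) = √(0.2191·0.7809/429) = 0.01997; SE₂ = √(0.6288·0.3712/132) = 0.04205.
Independent samples: SE of the difference = √(SE₁² + SE₂²) = √(0.0003988009 + 0.0017682025) = 0.04655.
z* for 98% confidence is 2.326, so the margin of error is 2.326 × 0.04655 = 0.10828.
Point estimate p̂₁ − p̂₂ = 0.2191 − 0.6288 = -0.4097.
-0.4097 ± 0.10828 → (-0.5180, -0.3014).

(-0.5180, -0.3014)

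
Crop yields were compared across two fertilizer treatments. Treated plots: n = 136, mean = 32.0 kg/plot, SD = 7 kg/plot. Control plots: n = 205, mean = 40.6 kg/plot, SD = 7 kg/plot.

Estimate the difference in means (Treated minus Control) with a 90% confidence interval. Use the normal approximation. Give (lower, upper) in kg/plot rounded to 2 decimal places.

(-9.87, -7.33)

Per-group SEs: s₁/√n₁ = 7/√136 = 0.6002, s₂/√n₂ = 7/√205 = 0.4889.
Unpooled SE of the difference: √(0.36024004 + 0.23902321) = 0.7741.
Margin of error = z* · SE = 1.645 × 0.7741 = 1.2734.
x̄₁ − x̄₂ = 32.0 − 40.6 = -8.6000.
CI: -8.6000 ± 1.2734 = (-9.87, -7.33).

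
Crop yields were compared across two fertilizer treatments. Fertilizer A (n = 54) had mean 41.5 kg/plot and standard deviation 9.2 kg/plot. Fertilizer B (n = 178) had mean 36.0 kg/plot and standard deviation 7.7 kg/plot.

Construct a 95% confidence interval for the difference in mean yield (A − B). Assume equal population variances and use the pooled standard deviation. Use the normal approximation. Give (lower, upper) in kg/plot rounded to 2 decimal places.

(3.04, 7.96)

s_p = √[((n₁−1)s₁² + (n₂−1)s₂²)/(n₁+n₂−2)] = √[(53·9.2² + 177·7.7²)/230] = 8.0704.
SE = 8.0704·√(1/54 + 1/178) = 1.2538.
With z* = 1.960, margin = 1.960 × 1.2538 = 2.4574.
x̄₁ − x̄₂ = 41.5 − 36.0 = 5.5000; interval 5.5000 ± 2.4574 = (3.04, 7.96).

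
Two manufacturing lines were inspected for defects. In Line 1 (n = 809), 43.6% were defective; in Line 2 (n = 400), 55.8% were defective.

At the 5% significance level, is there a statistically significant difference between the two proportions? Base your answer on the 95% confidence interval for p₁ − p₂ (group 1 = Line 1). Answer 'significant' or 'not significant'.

Each SE is √(p̂(1−p̂)/n): √(0.4360·0.5640/809) = 0.01743 and √(0.5580·0.4420/400) = 0.02483.
SE(p̂₁ − p̂₂) = √(SE₁² + SE₂²) = √(0.0003038049 + 0.0006165289) = 0.03034, since the two samples are independent.
At 95% confidence z* = 1.960; margin = 1.960 × 0.03034 = 0.05947.
The difference is 0.4360 − 0.5580 = -0.1220, so the interval is -0.1220 ± 0.05947 = (-0.18147, -0.06253).
The interval (-0.18147, -0.06253) does not contain 0, so the difference is significant.

significant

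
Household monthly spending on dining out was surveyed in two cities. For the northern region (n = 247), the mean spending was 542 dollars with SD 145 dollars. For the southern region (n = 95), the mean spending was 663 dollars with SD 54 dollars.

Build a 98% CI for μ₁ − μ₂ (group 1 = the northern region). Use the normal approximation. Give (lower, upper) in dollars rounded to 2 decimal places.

(-146.03, -95.97)

SE₁ = s₁/√n₁ = 145/√247 = 9.2261; SE₂ = 54/√95 = 5.5403.
Independent samples, unequal variances: SE_diff = √(SE₁² + SE₂²) = √(85.12092121 + 30.69492409) = 10.7618.
z* = 2.326, so margin of error = 2.326 × 10.7618 = 25.0319.
Difference in means = 542 − 663 = -121.0000.
-121.0000 ± 25.0319 → (-146.03, -95.97).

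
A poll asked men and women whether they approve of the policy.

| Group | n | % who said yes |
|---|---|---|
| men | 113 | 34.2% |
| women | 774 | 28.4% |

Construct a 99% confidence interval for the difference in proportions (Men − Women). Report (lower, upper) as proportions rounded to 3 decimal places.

(-0.064, 0.180)

The two standard errors are √(0.3420×0.6580/113) = 0.04463 and √(0.2840×0.7160/774) = 0.01621.
Because the samples are independent, SE_diff = √(0.04463² + 0.01621²) = 0.04748.
Using z* = 2.576 for 99%, ME = 2.576 × 0.04748 = 0.12231.
p̂₁ − p̂₂ = 0.0580; interval 0.0580 ± 0.12231 gives (-0.064, 0.180).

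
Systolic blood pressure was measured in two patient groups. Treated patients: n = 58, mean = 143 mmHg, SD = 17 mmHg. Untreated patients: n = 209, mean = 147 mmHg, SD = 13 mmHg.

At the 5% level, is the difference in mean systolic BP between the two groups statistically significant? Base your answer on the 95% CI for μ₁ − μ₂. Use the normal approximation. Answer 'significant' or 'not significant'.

SE₁ = s₁/√n₁ = 17/√58 = 2.2322; SE₂ = 13/√209 = 0.8992.
Independent samples, unequal variances: SE_diff = √(SE₁² + SE₂²) = √(4.98271684 + 0.80856064) = 2.4065.
z* = 1.960, so margin of error = 1.960 × 2.4065 = 4.7167.
Difference in means = 143 − 147 = -4.0000.
-4.0000 ± 4.7167 → (-8.7167, 0.7167).
The interval (-8.7167, 0.7167) contains 0, so the difference is not significant.

not significant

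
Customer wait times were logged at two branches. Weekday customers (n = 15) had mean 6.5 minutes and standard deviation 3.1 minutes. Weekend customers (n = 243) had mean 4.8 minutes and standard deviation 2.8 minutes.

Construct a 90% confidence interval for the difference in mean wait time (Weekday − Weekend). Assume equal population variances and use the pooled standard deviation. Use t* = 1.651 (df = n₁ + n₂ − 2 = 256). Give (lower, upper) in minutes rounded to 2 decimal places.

s_p = √[((n₁−1)s₁² + (n₂−1)s₂²)/(n₁+n₂−2)] = √[(14·3.1² + 242·2.8²)/256] = 2.8172.
SE = 2.8172·√(1/15 + 1/243) = 0.7495.
With t* = 1.651, margin = 1.651 × 0.7495 = 1.2374.
x̄₁ − x̄₂ = 6.5 − 4.8 = 1.7000; interval 1.7000 ± 1.2374 = (0.46, 2.94).

(0.46, 2.94)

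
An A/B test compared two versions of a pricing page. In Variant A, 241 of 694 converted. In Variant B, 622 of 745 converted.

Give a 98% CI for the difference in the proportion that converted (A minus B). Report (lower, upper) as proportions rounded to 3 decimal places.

Sample proportions: 241/694 = 0.3473, 622/745 = 0.8349.
Each SE is √(p̂(1−p̂)/n): √(0.3473·0.6527/694) = 0.01807 and √(0.8349·0.1651/745) = 0.01360.
SE(p̂₁ − p̂₂) = √(SE₁² + SE₂²) = √(0.0003265249 + 0.00018496) = 0.02262, since the two samples are independent.
At 98% confidence z* = 2.326; margin = 2.326 × 0.02262 = 0.05261.
The difference is 0.3473 − 0.8349 = -0.4876, so the interval is -0.4876 ± 0.05261 = (-0.540, -0.435).

(-0.540, -0.435)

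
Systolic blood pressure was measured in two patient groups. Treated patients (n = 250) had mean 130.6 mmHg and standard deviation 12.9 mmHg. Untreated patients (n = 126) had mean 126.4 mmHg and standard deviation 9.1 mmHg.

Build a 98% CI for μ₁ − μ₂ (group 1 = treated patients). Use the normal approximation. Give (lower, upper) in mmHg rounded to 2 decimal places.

(1.52, 6.88)

Standard errors of each mean: 12.9/√250 = 0.8159 and 9.1/√126 = 0.8107.
SE(x̄₁ − x̄₂) = √(0.8159² + 0.8107²) = 1.1502 for independent samples with unequal variances.
With z* = 2.326, the margin is 2.326 × 1.1502 = 2.6754.
x̄₁ − x̄₂ = 130.6 − 126.4 = 4.2000; the interval is 4.2000 ± 2.6754 = (1.52, 6.88).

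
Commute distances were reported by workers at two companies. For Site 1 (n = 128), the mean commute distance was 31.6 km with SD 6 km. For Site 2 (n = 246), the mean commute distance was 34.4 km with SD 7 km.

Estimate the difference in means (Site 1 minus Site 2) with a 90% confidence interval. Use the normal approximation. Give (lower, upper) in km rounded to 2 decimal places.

Standard errors of each mean: 6/√128 = 0.5303 and 7/√246 = 0.4463.
SE(x̄₁ − x̄₂) = √(0.5303² + 0.4463²) = 0.6931 for independent samples with unequal variances.
With z* = 1.645, the margin is 1.645 × 0.6931 = 1.1401.
x̄₁ − x̄₂ = 31.6 − 34.4 = -2.8000; the interval is -2.8000 ± 1.1401 = (-3.94, -1.66).

(-3.94, -1.66)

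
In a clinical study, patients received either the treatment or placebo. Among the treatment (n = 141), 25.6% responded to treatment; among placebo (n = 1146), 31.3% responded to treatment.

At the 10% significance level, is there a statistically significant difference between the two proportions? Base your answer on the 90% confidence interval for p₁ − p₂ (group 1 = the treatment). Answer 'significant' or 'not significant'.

The two standard errors are √(0.2560×0.7440/141) = 0.03675 and √(0.3130×0.6870/1146) = 0.01370.
Because the samples are independent, SE_diff = √(0.03675² + 0.01370²) = 0.03922.
Using z* = 1.645 for 90%, ME = 1.645 × 0.03922 = 0.06452.
p̂₁ − p̂₂ = -0.0570; interval -0.0570 ± 0.06452 gives (-0.12152, 0.00752).
The interval (-0.12152, 0.00752) contains 0, so the difference is not significant.

not significant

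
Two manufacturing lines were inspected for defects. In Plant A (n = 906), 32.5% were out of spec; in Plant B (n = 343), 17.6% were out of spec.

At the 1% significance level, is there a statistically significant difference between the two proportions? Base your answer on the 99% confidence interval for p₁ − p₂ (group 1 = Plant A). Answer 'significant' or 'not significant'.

Each SE is √(p̂(1−p̂)/n): √(0.3250·0.6750/906) = 0.01556 and √(0.1760·0.8240/343) = 0.02056.
SE(p̂₁ − p̂₂) = √(SE₁² + SE₂²) = √(0.0002421136 + 0.0004227136) = 0.02578, since the two samples are independent.
At 99% confidence z* = 2.576; margin = 2.576 × 0.02578 = 0.06641.
The difference is 0.3250 − 0.1760 = 0.1490, so the interval is 0.1490 ± 0.06641 = (0.08259, 0.21541).
The interval (0.08259, 0.21541) does not contain 0, so the difference is significant.

significant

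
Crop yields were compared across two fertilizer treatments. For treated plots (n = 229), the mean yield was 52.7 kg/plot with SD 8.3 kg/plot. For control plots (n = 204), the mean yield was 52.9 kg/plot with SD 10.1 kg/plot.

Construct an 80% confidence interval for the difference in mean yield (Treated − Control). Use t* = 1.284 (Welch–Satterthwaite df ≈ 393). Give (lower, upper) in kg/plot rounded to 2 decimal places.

(-1.35, 0.95)

Per-group SEs: s₁/√n₁ = 8.3/√229 = 0.5485, s₂/√n₂ = 10.1/√204 = 0.7071.
Unpooled SE of the difference: √(0.30085225 + 0.49999041) = 0.8949.
Margin of error = t* · SE = 1.284 × 0.8949 = 1.1491.
x̄₁ − x̄₂ = 52.7 − 52.9 = -0.2000.
CI: -0.2000 ± 1.1491 = (-1.35, 0.95).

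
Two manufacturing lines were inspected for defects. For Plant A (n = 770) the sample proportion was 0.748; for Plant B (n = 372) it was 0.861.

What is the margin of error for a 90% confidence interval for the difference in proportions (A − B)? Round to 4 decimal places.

SE₁ = √(p̂₁(1−p̂₁)/n₁) = √(0.7480·0.2520/770) = 0.01565; SE₂ = √(0.8610·0.1390/372) = 0.01794.
Independent samples: SE of the difference = √(SE₁² + SE₂²) = √(0.0002449225 + 0.0003218436) = 0.02381.
z* for 90% confidence is 1.645, so the margin of error is 1.645 × 0.02381 = 0.03917.

0.0392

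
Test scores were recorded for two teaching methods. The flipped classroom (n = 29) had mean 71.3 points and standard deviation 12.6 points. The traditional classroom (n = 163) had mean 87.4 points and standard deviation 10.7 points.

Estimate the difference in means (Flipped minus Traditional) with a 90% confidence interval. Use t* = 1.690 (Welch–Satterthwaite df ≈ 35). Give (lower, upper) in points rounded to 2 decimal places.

SE₁ = s₁/√n₁ = 12.6/√29 = 2.3398; SE₂ = 10.7/√163 = 0.8381.
Independent samples, unequal variances: SE_diff = √(SE₁² + SE₂²) = √(5.47466404 + 0.70241161) = 2.4854.
t* = 1.690, so margin of error = 1.690 × 2.4854 = 4.2003.
Difference in means = 71.3 − 87.4 = -16.1000.
-16.1000 ± 4.2003 → (-20.30, -11.90).

(-20.30, -11.90)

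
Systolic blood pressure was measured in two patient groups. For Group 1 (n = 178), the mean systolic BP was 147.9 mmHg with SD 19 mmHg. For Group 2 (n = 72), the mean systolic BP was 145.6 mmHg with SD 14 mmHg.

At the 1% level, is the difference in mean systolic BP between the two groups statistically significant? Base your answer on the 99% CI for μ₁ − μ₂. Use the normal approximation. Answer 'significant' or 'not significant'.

not significant

Per-group SEs: s₁/√n₁ = 19/√178 = 1.4241, s₂/√n₂ = 14/√72 = 1.6499.
Unpooled SE of the difference: √(2.02806081 + 2.72217001) = 2.1795.
Margin of error = z* · SE = 2.576 × 2.1795 = 5.6144.
x̄₁ − x̄₂ = 147.9 − 145.6 = 2.3000.
CI: 2.3000 ± 5.6144 = (-3.3144, 7.9144).
The interval (-3.3144, 7.9144) contains 0, so the difference is not significant.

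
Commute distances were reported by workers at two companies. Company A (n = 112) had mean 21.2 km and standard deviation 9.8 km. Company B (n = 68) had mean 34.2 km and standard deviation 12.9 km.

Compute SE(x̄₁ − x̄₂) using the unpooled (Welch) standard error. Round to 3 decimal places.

Standard errors of each mean: 9.8/√112 = 0.9260 and 12.9/√68 = 1.5644.
SE(x̄₁ − x̄₂) = √(0.9260² + 1.5644²) = 1.8179 for independent samples with unequal variances.

1.818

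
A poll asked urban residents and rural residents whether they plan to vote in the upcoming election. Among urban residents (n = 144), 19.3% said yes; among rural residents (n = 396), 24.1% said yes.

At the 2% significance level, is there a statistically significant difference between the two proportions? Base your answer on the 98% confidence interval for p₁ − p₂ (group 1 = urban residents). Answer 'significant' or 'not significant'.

The two standard errors are √(0.1930×0.8070/144) = 0.03289 and √(0.2410×0.7590/396) = 0.02149.
Because the samples are independent, SE_diff = √(0.03289² + 0.02149²) = 0.03929.
Using z* = 2.326 for 98%, ME = 2.326 × 0.03929 = 0.09139.
p̂₁ − p̂₂ = -0.0480; interval -0.0480 ± 0.09139 gives (-0.13939, 0.04339).
The interval (-0.13939, 0.04339) contains 0, so the difference is not significant.

not significant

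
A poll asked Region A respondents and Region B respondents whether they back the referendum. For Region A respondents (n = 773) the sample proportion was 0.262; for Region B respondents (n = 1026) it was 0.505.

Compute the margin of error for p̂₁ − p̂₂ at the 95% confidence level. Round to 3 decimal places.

0.044

Each SE is √(p̂(1−p̂)/n): √(0.2620·0.7380/773) = 0.01582 and √(0.5050·0.4950/1026) = 0.01561.
SE(p̂₁ − p̂₂) = √(SE₁² + SE₂²) = √(0.0002502724 + 0.0002436721) = 0.02222, since the two samples are independent.
At 95% confidence z* = 1.960; margin = 1.960 × 0.02222 = 0.04355.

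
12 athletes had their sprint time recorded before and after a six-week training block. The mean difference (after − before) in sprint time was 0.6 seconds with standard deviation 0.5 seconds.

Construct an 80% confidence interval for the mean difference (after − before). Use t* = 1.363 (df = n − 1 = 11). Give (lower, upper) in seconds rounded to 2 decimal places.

(0.40, 0.80)

Paired design: SE = s_d/√n = 0.5/√12 = 0.1443.
t* = 1.363; margin of error = 1.363 × 0.1443 = 0.1967.
0.6 ± 0.1967 → (0.40, 0.80).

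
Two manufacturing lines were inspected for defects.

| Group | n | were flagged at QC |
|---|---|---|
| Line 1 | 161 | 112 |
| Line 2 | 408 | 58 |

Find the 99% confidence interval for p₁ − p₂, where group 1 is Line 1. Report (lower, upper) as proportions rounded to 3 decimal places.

First, p̂₁ = 112/161 = 0.6957; p̂₂ = 58/408 = 0.1422.
The two standard errors are √(0.6957×0.3043/161) = 0.03626 and √(0.1422×0.8578/408) = 0.01729.
Because the samples are independent, SE_diff = √(0.03626² + 0.01729²) = 0.04017.
Using z* = 2.576 for 99%, ME = 2.576 × 0.04017 = 0.10348.
p̂₁ − p̂₂ = 0.5535; interval 0.5535 ± 0.10348 gives (0.450, 0.657).

(0.450, 0.657)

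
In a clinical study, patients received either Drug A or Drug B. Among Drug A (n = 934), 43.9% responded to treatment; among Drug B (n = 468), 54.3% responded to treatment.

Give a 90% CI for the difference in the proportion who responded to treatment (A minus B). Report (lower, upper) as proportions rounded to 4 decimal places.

(-0.1504, -0.0576)

SE₁ = √(p̂₁(1−p̂₁)/n₁) = √(0.4390·0.5610/934) = 0.01624; SE₂ = √(0.5430·0.4570/468) = 0.02303.
Independent samples: SE of the difference = √(SE₁² + SE₂²) = √(0.0002637376 + 0.0005303809) = 0.02818.
z* for 90% confidence is 1.645, so the margin of error is 1.645 × 0.02818 = 0.04636.
Point estimate p̂₁ − p̂₂ = 0.4390 − 0.5430 = -0.1040.
-0.1040 ± 0.04636 → (-0.1504, -0.0576).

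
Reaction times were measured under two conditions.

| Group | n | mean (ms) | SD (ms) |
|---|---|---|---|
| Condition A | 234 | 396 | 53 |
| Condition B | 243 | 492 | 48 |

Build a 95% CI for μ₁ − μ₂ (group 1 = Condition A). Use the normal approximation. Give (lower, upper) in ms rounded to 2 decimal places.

(-105.09, -86.91)

Standard errors of each mean: 53/√234 = 3.4647 and 48/√243 = 3.0792.
SE(x̄₁ − x̄₂) = √(3.4647² + 3.0792²) = 4.6353 for independent samples with unequal variances.
With z* = 1.960, the margin is 1.960 × 4.6353 = 9.0852.
x̄₁ − x̄₂ = 396 − 492 = -96.0000; the interval is -96.0000 ± 9.0852 = (-105.09, -86.91).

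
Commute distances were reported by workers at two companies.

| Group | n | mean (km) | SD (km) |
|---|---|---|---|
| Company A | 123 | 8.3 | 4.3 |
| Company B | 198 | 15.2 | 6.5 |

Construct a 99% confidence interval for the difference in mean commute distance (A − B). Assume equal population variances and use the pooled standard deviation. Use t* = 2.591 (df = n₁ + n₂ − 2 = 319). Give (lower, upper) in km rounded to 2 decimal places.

(-8.61, -5.19)

s_p = √[((n₁−1)s₁² + (n₂−1)s₂²)/(n₁+n₂−2)] = √[(122·4.3² + 197·6.5²)/319] = 5.7587.
SE = 5.7587·√(1/123 + 1/198) = 0.6611.
With t* = 2.591, margin = 2.591 × 0.6611 = 1.7129.
x̄₁ − x̄₂ = 8.3 − 15.2 = -6.9000; interval -6.9000 ± 1.7129 = (-8.61, -5.19).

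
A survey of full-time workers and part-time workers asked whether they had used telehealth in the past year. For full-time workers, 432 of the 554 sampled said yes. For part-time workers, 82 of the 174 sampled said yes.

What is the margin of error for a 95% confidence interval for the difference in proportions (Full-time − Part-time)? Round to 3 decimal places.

First, p̂₁ = 432/554 = 0.7798; p̂₂ = 82/174 = 0.4713.
The two standard errors are √(0.7798×0.2202/554) = 0.01761 and √(0.4713×0.5287/174) = 0.03784.
Because the samples are independent, SE_diff = √(0.01761² + 0.03784²) = 0.04174.
Using z* = 1.960 for 95%, ME = 1.960 × 0.04174 = 0.08181.

0.082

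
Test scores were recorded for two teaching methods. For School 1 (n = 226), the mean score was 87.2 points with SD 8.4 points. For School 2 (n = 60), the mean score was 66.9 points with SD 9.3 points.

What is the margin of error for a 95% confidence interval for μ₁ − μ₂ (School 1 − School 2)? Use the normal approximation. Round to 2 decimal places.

2.60

SE₁ = s₁/√n₁ = 8.4/√226 = 0.5588; SE₂ = 9.3/√60 = 1.2006.
Independent samples, unequal variances: SE_diff = √(SE₁² + SE₂²) = √(0.31225744 + 1.44144036) = 1.3243.
z* = 1.960, so margin of error = 1.960 × 1.3243 = 2.5956.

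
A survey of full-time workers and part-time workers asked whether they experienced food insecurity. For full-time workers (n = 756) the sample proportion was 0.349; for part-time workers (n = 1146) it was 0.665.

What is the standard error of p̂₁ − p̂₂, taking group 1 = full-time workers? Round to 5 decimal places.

The two standard errors are √(0.3490×0.6510/756) = 0.01734 and √(0.6650×0.3350/1146) = 0.01394.
Because the samples are independent, SE_diff = √(0.01734² + 0.01394²) = 0.02225.

0.02225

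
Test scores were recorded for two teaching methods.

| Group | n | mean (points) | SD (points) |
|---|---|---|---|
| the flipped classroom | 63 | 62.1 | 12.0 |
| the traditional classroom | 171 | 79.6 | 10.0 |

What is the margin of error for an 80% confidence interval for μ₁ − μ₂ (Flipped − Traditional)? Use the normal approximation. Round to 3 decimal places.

Per-group SEs: s₁/√n₁ = 12.0/√63 = 1.5119, s₂/√n₂ = 10.0/√171 = 0.7647.
Unpooled SE of the difference: √(2.28584161 + 0.58476609) = 1.6943.
Margin of error = z* · SE = 1.282 × 1.6943 = 2.1721.

2.172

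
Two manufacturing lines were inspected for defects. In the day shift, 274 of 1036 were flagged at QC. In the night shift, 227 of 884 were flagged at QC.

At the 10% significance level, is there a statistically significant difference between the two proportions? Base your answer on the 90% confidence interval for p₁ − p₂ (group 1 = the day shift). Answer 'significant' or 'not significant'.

not significant

p̂₁ = 274/1036 = 0.2645 and p̂₂ = 227/884 = 0.2568.
SE₁ = √(p̂₁(1−p̂₁)/n₁) = √(0.2645·0.7355/1036) = 0.01370; SE₂ = √(0.2568·0.7432/884) = 0.01469.
Independent samples: SE of the difference = √(SE₁² + SE₂²) = √(0.00018769 + 0.0002157961) = 0.02009.
z* for 90% confidence is 1.645, so the margin of error is 1.645 × 0.02009 = 0.03305.
Point estimate p̂₁ − p̂₂ = 0.2645 − 0.2568 = 0.0077.
0.0077 ± 0.03305 → (-0.02535, 0.04075).
The interval (-0.02535, 0.04075) contains 0, so the difference is not significant.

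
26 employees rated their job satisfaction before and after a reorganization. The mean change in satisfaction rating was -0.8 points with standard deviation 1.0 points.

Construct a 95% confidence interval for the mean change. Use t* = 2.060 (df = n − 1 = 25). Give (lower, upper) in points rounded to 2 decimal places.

(-1.20, -0.40)

This is a matched-pairs design, so SE = s_d/√n = 1.0/√26 = 0.1961.
Margin = 2.060 × 0.1961 = 0.4040; the interval is -0.8 ± 0.4040 = (-1.20, -0.40).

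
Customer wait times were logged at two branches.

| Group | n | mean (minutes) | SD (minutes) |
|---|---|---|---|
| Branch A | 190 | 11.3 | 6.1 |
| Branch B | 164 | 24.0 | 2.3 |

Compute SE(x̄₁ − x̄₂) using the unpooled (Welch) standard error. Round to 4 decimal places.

0.4776

Per-group SEs: s₁/√n₁ = 6.1/√190 = 0.4425, s₂/√n₂ = 2.3/√164 = 0.1796.
Unpooled SE of the difference: √(0.19580625 + 0.03225616) = 0.4776.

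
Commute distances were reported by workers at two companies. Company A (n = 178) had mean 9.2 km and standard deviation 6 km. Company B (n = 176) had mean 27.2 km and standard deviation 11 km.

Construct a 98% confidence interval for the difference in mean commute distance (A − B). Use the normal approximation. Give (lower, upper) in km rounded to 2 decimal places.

(-20.19, -15.81)

SE₁ = s₁/√n₁ = 6/√178 = 0.4497; SE₂ = 11/√176 = 0.8292.
Independent samples, unequal variances: SE_diff = √(SE₁² + SE₂²) = √(0.20223009 + 0.68757264) = 0.9433.
z* = 2.326, so margin of error = 2.326 × 0.9433 = 2.1941.
Difference in means = 9.2 − 27.2 = -18.0000.
-18.0000 ± 2.1941 → (-20.19, -15.81).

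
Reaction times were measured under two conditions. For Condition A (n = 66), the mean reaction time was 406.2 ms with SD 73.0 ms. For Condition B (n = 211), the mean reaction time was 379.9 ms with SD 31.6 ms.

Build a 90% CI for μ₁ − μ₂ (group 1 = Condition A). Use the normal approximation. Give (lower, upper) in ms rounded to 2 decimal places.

(11.09, 41.51)

Standard errors of each mean: 73.0/√66 = 8.9857 and 31.6/√211 = 2.1754.
SE(x̄₁ − x̄₂) = √(8.9857² + 2.1754²) = 9.2453 for independent samples with unequal variances.
With z* = 1.645, the margin is 1.645 × 9.2453 = 15.2085.
x̄₁ − x̄₂ = 406.2 − 379.9 = 26.3000; the interval is 26.3000 ± 15.2085 = (11.09, 41.51).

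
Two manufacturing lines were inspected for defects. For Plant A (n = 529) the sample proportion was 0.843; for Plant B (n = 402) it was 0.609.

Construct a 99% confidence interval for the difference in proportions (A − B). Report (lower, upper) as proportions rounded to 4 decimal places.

The two standard errors are √(0.8430×0.1570/529) = 0.01582 and √(0.6090×0.3910/402) = 0.02434.
Because the samples are independent, SE_diff = √(0.01582² + 0.02434²) = 0.02903.
Using z* = 2.576 for 99%, ME = 2.576 × 0.02903 = 0.07478.
p̂₁ − p̂₂ = 0.2340; interval 0.2340 ± 0.07478 gives (0.1592, 0.3088).

(0.1592, 0.3088)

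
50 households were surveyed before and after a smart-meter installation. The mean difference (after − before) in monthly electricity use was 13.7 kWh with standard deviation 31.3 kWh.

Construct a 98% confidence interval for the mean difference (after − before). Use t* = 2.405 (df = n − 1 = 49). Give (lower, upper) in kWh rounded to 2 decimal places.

This is a matched-pairs design, so SE = s_d/√n = 31.3/√50 = 4.4265.
Margin = 2.405 × 4.4265 = 10.6457; the interval is 13.7 ± 10.6457 = (3.05, 24.35).

(3.05, 24.35)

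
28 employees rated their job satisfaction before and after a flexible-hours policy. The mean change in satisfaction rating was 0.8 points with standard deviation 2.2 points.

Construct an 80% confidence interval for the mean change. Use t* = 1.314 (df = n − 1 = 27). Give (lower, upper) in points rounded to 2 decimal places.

Paired design: SE = s_d/√n = 2.2/√28 = 0.4158.
t* = 1.314; margin of error = 1.314 × 0.4158 = 0.5464.
0.8 ± 0.5464 → (0.25, 1.35).

(0.25, 1.35)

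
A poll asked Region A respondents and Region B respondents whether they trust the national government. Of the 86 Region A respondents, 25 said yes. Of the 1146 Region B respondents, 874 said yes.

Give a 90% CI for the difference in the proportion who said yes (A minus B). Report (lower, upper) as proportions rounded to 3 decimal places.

(-0.555, -0.389)

p̂₁ = 25/86 = 0.2907 and p̂₂ = 874/1146 = 0.7627.
SE₁ = √(p̂₁(1−p̂₁)/n₁) = √(0.2907·0.7093/86) = 0.04897; SE₂ = √(0.7627·0.2373/1146) = 0.01257.
Independent samples: SE of the difference = √(SE₁² + SE₂²) = √(0.0023980609 + 0.0001580049) = 0.05056.
z* for 90% confidence is 1.645, so the margin of error is 1.645 × 0.05056 = 0.08317.
Point estimate p̂₁ − p̂₂ = 0.2907 − 0.7627 = -0.4720.
-0.4720 ± 0.08317 → (-0.555, -0.389).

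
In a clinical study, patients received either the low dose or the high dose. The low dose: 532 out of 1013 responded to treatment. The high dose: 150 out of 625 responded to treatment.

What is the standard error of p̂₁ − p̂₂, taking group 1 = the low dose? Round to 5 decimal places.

0.02319

Sample proportions: 532/1013 = 0.5252, 150/625 = 0.2400.
Each SE is √(p̂(1−p̂)/n): √(0.5252·0.4748/1013) = 0.01569 and √(0.2400·0.7600/625) = 0.01708.
SE(p̂₁ − p̂₂) = √(SE₁² + SE₂²) = √(0.0002461761 + 0.0002917264) = 0.02319, since the two samples are independent.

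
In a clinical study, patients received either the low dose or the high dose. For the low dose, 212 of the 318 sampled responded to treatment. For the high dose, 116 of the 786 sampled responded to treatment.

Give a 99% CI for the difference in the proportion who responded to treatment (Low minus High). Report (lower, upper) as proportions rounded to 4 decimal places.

(0.4436, 0.5946)

Sample proportions: 212/318 = 0.6667, 116/786 = 0.1476.
Each SE is √(p̂(1−p̂)/n): √(0.6667·0.3333/318) = 0.02643 and √(0.1476·0.8524/786) = 0.01265.
SE(p̂₁ − p̂₂) = √(SE₁² + SE₂²) = √(0.0006985449 + 0.0001600225) = 0.02930, since the two samples are independent.
At 99% confidence z* = 2.576; margin = 2.576 × 0.02930 = 0.07548.
The difference is 0.6667 − 0.1476 = 0.5191, so the interval is 0.5191 ± 0.07548 = (0.4436, 0.5946).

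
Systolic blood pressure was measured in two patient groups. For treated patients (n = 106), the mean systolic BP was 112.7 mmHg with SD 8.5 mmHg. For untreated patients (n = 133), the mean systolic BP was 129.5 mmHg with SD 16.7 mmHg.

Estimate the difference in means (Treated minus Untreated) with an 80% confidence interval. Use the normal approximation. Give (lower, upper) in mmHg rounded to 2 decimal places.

(-18.94, -14.66)

Standard errors of each mean: 8.5/√106 = 0.8256 and 16.7/√133 = 1.4481.
SE(x̄₁ − x̄₂) = √(0.8256² + 1.4481²) = 1.6669 for independent samples with unequal variances.
With z* = 1.282, the margin is 1.282 × 1.6669 = 2.1370.
x̄₁ − x̄₂ = 112.7 − 129.5 = -16.8000; the interval is -16.8000 ± 2.1370 = (-18.94, -14.66).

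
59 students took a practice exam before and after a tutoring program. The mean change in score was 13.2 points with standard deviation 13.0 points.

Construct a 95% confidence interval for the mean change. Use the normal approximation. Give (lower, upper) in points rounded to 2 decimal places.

This is a matched-pairs design, so SE = s_d/√n = 13.0/√59 = 1.6925.
Margin = 1.960 × 1.6925 = 3.3173; the interval is 13.2 ± 3.3173 = (9.88, 16.52).

(9.88, 16.52)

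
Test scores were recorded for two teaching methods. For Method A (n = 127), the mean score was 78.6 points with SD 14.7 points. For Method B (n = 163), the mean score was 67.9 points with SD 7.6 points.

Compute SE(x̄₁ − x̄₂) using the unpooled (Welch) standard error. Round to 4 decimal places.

Standard errors of each mean: 14.7/√127 = 1.3044 and 7.6/√163 = 0.5953.
SE(x̄₁ − x̄₂) = √(1.3044² + 0.5953²) = 1.4338 for independent samples with unequal variances.

1.4338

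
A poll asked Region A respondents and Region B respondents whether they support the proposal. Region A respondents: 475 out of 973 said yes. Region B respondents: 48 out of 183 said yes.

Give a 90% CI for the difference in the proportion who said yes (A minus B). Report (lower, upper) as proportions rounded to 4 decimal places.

(0.1663, 0.2855)

Sample proportions: 475/973 = 0.4882, 48/183 = 0.2623.
Each SE is √(p̂(1−p̂)/n): √(0.4882·0.5118/973) = 0.01602 and √(0.2623·0.7377/183) = 0.03252.
SE(p̂₁ − p̂₂) = √(SE₁² + SE₂²) = √(0.0002566404 + 0.0010575504) = 0.03625, since the two samples are independent.
At 90% confidence z* = 1.645; margin = 1.645 × 0.03625 = 0.05963.
The difference is 0.4882 − 0.2623 = 0.2259, so the interval is 0.2259 ± 0.05963 = (0.1663, 0.2855).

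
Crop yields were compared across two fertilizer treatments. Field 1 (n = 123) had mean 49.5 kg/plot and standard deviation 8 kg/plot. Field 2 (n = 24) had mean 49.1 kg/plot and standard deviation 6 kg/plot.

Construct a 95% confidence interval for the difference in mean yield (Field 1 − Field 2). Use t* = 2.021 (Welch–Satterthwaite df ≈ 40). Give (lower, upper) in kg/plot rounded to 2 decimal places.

SE₁ = s₁/√n₁ = 8/√123 = 0.7213; SE₂ = 6/√24 = 1.2247.
Independent samples, unequal variances: SE_diff = √(SE₁² + SE₂²) = √(0.52027369 + 1.49989009) = 1.4213.
t* = 2.021, so margin of error = 2.021 × 1.4213 = 2.8724.
Difference in means = 49.5 − 49.1 = 0.4000.
0.4000 ± 2.8724 → (-2.47, 3.27).

(-2.47, 3.27)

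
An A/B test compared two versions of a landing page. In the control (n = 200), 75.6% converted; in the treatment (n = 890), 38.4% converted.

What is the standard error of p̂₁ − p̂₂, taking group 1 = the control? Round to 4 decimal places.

0.0345

Each SE is √(p̂(1−p̂)/n): √(0.7560·0.2440/200) = 0.03037 and √(0.3840·0.6160/890) = 0.01630.
SE(p̂₁ − p̂₂) = √(SE₁² + SE₂²) = √(0.0009223369 + 0.00026569) = 0.03447, since the two samples are independent.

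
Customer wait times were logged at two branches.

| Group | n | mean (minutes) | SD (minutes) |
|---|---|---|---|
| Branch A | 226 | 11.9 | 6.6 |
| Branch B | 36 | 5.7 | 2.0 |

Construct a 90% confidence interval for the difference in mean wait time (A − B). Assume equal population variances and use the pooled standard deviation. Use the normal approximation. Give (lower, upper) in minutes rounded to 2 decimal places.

(4.37, 8.03)

s_p = √[((n₁−1)s₁² + (n₂−1)s₂²)/(n₁+n₂−2)] = √[(225·6.6² + 35·2.0²)/260] = 6.1834.
SE = 6.1834·√(1/226 + 1/36) = 1.1096.
With z* = 1.645, margin = 1.645 × 1.1096 = 1.8253.
x̄₁ − x̄₂ = 11.9 − 5.7 = 6.2000; interval 6.2000 ± 1.8253 = (4.37, 8.03).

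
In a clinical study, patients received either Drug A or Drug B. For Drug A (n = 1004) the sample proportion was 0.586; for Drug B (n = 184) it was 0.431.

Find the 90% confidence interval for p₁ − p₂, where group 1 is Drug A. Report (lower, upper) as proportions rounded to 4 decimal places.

(0.0897, 0.2203)

Each SE is √(p̂(1−p̂)/n): √(0.5860·0.4140/1004) = 0.01554 and √(0.4310·0.5690/184) = 0.03651.
SE(p̂₁ − p̂₂) = √(SE₁² + SE₂²) = √(0.0002414916 + 0.0013329801) = 0.03968, since the two samples are independent.
At 90% confidence z* = 1.645; margin = 1.645 × 0.03968 = 0.06527.
The difference is 0.5860 − 0.4310 = 0.1550, so the interval is 0.1550 ± 0.06527 = (0.0897, 0.2203).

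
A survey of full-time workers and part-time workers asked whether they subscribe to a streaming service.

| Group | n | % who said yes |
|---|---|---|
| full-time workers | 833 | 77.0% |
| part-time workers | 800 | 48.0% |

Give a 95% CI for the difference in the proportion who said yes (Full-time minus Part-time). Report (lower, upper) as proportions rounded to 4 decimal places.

The two standard errors are √(0.7700×0.2300/833) = 0.01458 and √(0.4800×0.5200/800) = 0.01766.
Because the samples are independent, SE_diff = √(0.01458² + 0.01766²) = 0.02290.
Using z* = 1.960 for 95%, ME = 1.960 × 0.02290 = 0.04488.
p̂₁ − p̂₂ = 0.2900; interval 0.2900 ± 0.04488 gives (0.2451, 0.3349).

(0.2451, 0.3349)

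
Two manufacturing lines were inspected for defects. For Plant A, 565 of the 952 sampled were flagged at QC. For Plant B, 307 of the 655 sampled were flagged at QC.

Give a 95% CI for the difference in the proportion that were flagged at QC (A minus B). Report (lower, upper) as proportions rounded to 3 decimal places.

(0.075, 0.174)

First, p̂₁ = 565/952 = 0.5935; p̂₂ = 307/655 = 0.4687.
The two standard errors are √(0.5935×0.4065/952) = 0.01592 and √(0.4687×0.5313/655) = 0.01950.
Because the samples are independent, SE_diff = √(0.01592² + 0.01950²) = 0.02517.
Using z* = 1.960 for 95%, ME = 1.960 × 0.02517 = 0.04933.
p̂₁ − p̂₂ = 0.1248; interval 0.1248 ± 0.04933 gives (0.075, 0.174).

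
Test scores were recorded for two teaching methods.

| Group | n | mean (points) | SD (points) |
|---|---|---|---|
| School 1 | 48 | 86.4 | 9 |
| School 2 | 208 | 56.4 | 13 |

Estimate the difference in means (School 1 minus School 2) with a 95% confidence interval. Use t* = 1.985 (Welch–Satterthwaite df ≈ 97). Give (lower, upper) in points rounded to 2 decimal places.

(26.86, 33.14)

Per-group SEs: s₁/√n₁ = 9/√48 = 1.2990, s₂/√n₂ = 13/√208 = 0.9014.
Unpooled SE of the difference: √(1.687401 + 0.81252196) = 1.5811.
Margin of error = t* · SE = 1.985 × 1.5811 = 3.1385.
x̄₁ − x̄₂ = 86.4 − 56.4 = 30.0000.
CI: 30.0000 ± 3.1385 = (26.86, 33.14).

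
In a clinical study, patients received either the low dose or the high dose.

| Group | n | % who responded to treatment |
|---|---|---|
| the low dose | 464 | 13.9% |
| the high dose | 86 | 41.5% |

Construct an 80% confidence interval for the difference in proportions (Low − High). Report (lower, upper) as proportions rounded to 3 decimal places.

(-0.347, -0.205)

SE₁ = √(p̂₁(1−p̂₁)/n₁) = √(0.1390·0.8610/464) = 0.01606; SE₂ = √(0.4150·0.5850/86) = 0.05313.
Independent samples: SE of the difference = √(SE₁² + SE₂²) = √(0.0002579236 + 0.0028227969) = 0.05550.
z* for 80% confidence is 1.282, so the margin of error is 1.282 × 0.05550 = 0.07115.
Point estimate p̂₁ − p̂₂ = 0.1390 − 0.4150 = -0.2760.
-0.2760 ± 0.07115 → (-0.347, -0.205).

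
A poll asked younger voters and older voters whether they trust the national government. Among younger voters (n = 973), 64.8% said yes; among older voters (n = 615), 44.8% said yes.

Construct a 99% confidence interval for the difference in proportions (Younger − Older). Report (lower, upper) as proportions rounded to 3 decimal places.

(0.135, 0.265)

SE₁ = √(p̂₁(1−p̂₁)/n₁) = √(0.6480·0.3520/973) = 0.01531; SE₂ = √(0.4480·0.5520/615) = 0.02005.
Independent samples: SE of the difference = √(SE₁² + SE₂²) = √(0.0002343961 + 0.0004020025) = 0.02523.
z* for 99% confidence is 2.576, so the margin of error is 2.576 × 0.02523 = 0.06499.
Point estimate p̂₁ − p̂₂ = 0.6480 − 0.4480 = 0.2000.
0.2000 ± 0.06499 → (0.135, 0.265).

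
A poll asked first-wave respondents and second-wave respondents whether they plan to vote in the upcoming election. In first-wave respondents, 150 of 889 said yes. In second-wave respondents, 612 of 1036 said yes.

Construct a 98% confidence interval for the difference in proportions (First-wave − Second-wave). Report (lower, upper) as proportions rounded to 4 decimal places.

First, p̂₁ = 150/889 = 0.1687; p̂₂ = 612/1036 = 0.5907.
The two standard errors are √(0.1687×0.8313/889) = 0.01256 and √(0.5907×0.4093/1036) = 0.01528.
Because the samples are independent, SE_diff = √(0.01256² + 0.01528²) = 0.01978.
Using z* = 2.326 for 98%, ME = 2.326 × 0.01978 = 0.04601.
p̂₁ − p̂₂ = -0.4220; interval -0.4220 ± 0.04601 gives (-0.4680, -0.3760).

(-0.4680, -0.3760)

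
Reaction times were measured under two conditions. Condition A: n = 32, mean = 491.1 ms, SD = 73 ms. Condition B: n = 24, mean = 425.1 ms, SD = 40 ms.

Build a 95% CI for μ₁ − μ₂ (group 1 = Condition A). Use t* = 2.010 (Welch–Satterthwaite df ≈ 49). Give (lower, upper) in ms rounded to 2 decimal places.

(35.31, 96.69)

Per-group SEs: s₁/√n₁ = 73/√32 = 12.9047, s₂/√n₂ = 40/√24 = 8.1650.
Unpooled SE of the difference: √(166.53128209 + 66.667225) = 15.2708.
Margin of error = t* · SE = 2.010 × 15.2708 = 30.6943.
x̄₁ − x̄₂ = 491.1 − 425.1 = 66.0000.
CI: 66.0000 ± 30.6943 = (35.31, 96.69).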